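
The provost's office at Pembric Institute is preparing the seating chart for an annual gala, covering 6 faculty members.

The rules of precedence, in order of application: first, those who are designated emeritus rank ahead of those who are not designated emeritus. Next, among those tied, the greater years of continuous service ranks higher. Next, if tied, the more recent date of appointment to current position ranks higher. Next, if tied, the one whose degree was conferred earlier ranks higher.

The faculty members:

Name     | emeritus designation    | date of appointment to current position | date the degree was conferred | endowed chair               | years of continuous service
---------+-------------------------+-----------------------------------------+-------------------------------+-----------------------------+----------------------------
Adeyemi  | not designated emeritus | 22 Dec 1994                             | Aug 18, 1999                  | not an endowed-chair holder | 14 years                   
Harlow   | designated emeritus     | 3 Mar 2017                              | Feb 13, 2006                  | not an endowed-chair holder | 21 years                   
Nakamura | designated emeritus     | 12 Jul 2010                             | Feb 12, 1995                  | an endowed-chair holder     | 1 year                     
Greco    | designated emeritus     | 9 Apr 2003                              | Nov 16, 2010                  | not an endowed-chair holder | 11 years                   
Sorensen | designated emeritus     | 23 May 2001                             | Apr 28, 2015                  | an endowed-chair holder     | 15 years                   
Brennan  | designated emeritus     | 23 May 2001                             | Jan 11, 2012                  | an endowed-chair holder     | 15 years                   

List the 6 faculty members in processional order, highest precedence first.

Harlow, Brennan, Sorensen, Greco, Nakamura, Adeyemi

By the first rule: Harlow, Brennan, Sorensen, Greco and Nakamura (each designated emeritus); then Adeyemi (not designated emeritus).
Among Harlow, Brennan, Sorensen, Greco and Nakamura, by years of continuous service (higher first): Harlow (21 years) before Brennan and Sorensen (15 years) before Greco (11 years) before Nakamura (1 year).
Brennan and Sorensen both have date of appointment to current position 23 May 2001, so the next rule applies.
Among Brennan and Sorensen, by date the degree was conferred (earlier first): Brennan (Jan 11, 2012) before Sorensen (Apr 28, 2015).
Full order: Harlow, Brennan, Sorensen, Greco, Nakamura, Adeyemi.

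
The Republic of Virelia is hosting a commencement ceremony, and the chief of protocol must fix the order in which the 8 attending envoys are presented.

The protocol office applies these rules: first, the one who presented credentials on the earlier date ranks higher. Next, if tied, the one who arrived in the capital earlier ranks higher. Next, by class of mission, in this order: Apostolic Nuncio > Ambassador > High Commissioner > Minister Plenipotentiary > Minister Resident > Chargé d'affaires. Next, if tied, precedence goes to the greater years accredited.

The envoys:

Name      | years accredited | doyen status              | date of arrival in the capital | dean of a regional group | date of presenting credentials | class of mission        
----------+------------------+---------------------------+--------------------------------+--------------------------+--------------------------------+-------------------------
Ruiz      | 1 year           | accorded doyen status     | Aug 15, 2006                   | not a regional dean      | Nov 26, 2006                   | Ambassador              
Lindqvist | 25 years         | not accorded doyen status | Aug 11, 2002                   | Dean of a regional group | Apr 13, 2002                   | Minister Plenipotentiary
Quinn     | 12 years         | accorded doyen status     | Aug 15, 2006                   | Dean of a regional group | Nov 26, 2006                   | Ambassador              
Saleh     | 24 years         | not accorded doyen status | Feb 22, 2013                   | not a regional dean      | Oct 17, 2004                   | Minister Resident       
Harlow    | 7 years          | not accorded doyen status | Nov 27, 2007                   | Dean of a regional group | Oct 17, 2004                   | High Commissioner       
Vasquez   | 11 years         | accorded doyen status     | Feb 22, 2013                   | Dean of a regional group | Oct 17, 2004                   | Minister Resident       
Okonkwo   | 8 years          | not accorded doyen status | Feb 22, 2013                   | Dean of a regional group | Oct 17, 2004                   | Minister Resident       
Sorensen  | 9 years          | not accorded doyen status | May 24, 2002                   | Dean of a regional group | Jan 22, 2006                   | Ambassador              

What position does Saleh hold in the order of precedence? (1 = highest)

3

By date of presenting credentials (earlier first): Lindqvist (Apr 13, 2002); then Harlow, Saleh, Vasquez and Okonkwo (each Oct 17, 2004); then Sorensen (Jan 22, 2006); then Quinn and Ruiz (both Nov 26, 2006).
Among Harlow, Saleh, Vasquez and Okonkwo, by date of arrival in the capital (earlier first): Harlow (Nov 27, 2007) before Saleh, Vasquez and Okonkwo (Feb 22, 2013).
Saleh, Vasquez and Okonkwo are each Minister Resident, so the next rule applies.
Among Saleh, Vasquez and Okonkwo, by years accredited (higher first): Saleh (24 years) before Vasquez (11 years) before Okonkwo (8 years).
Quinn and Ruiz both have date of arrival in the capital Aug 15, 2006, so the next rule applies.
Quinn and Ruiz are each Ambassador, so the next rule applies.
Among Quinn and Ruiz, by years accredited (higher first): Quinn (12 years) before Ruiz (1 year).
Order: Lindqvist, Harlow, Saleh, Vasquez, Okonkwo, Sorensen, Quinn, Ruiz. So position 3.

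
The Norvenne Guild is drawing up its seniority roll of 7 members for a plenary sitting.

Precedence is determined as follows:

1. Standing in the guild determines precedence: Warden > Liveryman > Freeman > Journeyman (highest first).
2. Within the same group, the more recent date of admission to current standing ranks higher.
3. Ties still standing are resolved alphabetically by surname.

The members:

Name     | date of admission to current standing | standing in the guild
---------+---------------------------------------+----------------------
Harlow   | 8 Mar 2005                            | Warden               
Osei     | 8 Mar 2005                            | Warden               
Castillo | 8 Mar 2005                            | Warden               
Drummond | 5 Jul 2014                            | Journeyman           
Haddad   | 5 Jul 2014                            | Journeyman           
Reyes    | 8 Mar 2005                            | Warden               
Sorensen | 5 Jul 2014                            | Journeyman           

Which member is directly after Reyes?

Drummond

By standing in the guild: Castillo, Harlow, Osei and Reyes (Warden); then Drummond, Haddad and Sorensen (Journeyman).
Castillo, Harlow, Osei and Reyes all have date of admission to current standing 8 Mar 2005, so the next rule applies.
Among Castillo, Harlow, Osei and Reyes, alphabetically by surname: Castillo before Harlow before Osei before Reyes.
Drummond, Haddad and Sorensen all have date of admission to current standing 5 Jul 2014, so the next rule applies.
Among Drummond, Haddad and Sorensen, alphabetically by surname: Drummond before Haddad before Sorensen.
Order: Castillo, Harlow, Osei, Reyes, Drummond, Haddad, Sorensen.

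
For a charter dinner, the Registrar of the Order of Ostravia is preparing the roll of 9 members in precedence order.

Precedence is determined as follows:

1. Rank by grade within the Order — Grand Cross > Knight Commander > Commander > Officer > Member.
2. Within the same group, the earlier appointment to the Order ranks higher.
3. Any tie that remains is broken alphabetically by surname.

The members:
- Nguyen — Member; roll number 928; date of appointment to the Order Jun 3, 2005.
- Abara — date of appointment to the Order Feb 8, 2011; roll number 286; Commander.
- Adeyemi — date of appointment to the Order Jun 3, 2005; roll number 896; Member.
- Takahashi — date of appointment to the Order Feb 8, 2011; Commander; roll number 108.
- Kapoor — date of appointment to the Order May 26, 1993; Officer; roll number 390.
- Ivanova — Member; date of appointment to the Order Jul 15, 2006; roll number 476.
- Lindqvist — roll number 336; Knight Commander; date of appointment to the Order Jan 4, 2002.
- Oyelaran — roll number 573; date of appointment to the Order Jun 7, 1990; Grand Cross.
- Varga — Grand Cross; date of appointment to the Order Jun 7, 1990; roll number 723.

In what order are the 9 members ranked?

Oyelaran, Varga, Lindqvist, Abara, Takahashi, Kapoor, Adeyemi, Nguyen, Ivanova

By grade within the Order: Oyelaran and Varga (Grand Cross); then Lindqvist (Knight Commander); then Abara and Takahashi (Commander); then Kapoor (Officer); then Adeyemi, Nguyen and Ivanova (Member).
Oyelaran and Varga both have date of appointment to the Order Jun 7, 1990, so the next rule applies.
Among Oyelaran and Varga, alphabetically by surname: Oyelaran before Varga.
Abara and Takahashi both have date of appointment to the Order Feb 8, 2011, so the next rule applies.
Among Abara and Takahashi, alphabetically by surname: Abara before Takahashi.
Among Adeyemi, Nguyen and Ivanova, by date of appointment to the Order (earlier first): Adeyemi and Nguyen (Jun 3, 2005) before Ivanova (Jul 15, 2006).
Among Adeyemi and Nguyen, alphabetically by surname: Adeyemi before Nguyen.
Full order: Oyelaran, Varga, Lindqvist, Abara, Takahashi, Kapoor, Adeyemi, Nguyen, Ivanova.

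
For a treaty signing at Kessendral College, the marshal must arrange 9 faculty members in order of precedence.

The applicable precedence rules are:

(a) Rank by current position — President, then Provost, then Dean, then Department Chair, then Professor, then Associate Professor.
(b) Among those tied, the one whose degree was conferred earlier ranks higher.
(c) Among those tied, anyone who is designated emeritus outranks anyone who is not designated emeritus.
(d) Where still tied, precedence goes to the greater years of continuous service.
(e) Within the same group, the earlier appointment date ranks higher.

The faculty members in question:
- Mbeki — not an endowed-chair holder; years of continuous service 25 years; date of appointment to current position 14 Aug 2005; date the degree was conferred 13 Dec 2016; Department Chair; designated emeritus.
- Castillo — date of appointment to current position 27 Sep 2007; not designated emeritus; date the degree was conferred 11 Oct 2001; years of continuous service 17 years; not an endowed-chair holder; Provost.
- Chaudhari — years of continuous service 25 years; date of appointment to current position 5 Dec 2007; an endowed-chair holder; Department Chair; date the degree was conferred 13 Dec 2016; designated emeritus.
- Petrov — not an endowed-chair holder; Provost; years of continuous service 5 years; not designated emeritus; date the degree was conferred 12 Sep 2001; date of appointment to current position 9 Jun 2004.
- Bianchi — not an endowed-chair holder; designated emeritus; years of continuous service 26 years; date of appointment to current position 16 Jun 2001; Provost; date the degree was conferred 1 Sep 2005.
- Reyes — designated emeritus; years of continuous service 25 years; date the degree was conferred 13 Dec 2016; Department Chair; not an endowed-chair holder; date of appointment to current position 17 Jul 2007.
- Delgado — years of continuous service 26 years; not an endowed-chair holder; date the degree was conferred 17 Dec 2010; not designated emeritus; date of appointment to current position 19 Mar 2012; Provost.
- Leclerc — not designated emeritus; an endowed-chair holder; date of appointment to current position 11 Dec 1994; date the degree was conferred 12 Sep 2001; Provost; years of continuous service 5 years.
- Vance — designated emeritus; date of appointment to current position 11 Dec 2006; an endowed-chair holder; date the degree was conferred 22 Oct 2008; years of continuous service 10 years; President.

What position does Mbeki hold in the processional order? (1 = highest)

7

By current position: Vance (President); then Leclerc, Petrov, Castillo, Bianchi and Delgado (Provost); then Mbeki, Reyes and Chaudhari (Department Chair).
Among Leclerc, Petrov, Castillo, Bianchi and Delgado, by date the degree was conferred (earlier first): Leclerc and Petrov (12 Sep 2001) before Castillo (11 Oct 2001) before Bianchi (1 Sep 2005) before Delgado (17 Dec 2010).
Leclerc and Petrov are each not designated emeritus, so the next rule applies.
Leclerc and Petrov both have years of continuous service 5 years, so the next rule applies.
Among Leclerc and Petrov, by date of appointment to current position (earlier first): Leclerc (11 Dec 1994) before Petrov (9 Jun 2004).
Mbeki, Reyes and Chaudhari all have date the degree was conferred 13 Dec 2016, so the next rule applies.
Mbeki, Reyes and Chaudhari are each designated emeritus, so the next rule applies.
Mbeki, Reyes and Chaudhari all have years of continuous service 25 years, so the next rule applies.
Among Mbeki, Reyes and Chaudhari, by date of appointment to current position (earlier first): Mbeki (14 Aug 2005) before Reyes (17 Jul 2007) before Chaudhari (5 Dec 2007).
Order: Vance, Leclerc, Petrov, Castillo, Bianchi, Delgado, Mbeki, Reyes, Chaudhari. So position 7.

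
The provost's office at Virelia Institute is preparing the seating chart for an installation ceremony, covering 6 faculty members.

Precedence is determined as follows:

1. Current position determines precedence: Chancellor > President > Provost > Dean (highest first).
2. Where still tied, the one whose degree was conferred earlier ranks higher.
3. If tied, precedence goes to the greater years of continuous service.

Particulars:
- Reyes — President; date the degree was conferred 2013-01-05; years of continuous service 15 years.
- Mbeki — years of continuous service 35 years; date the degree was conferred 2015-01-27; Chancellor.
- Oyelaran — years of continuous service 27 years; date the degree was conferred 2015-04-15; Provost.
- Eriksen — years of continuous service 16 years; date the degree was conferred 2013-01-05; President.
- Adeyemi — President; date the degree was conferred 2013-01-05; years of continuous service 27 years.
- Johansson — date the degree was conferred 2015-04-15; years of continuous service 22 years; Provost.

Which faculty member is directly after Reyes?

Oyelaran

By current position: Mbeki (Chancellor); then Adeyemi, Eriksen and Reyes (President); then Oyelaran and Johansson (Provost).
Adeyemi, Eriksen and Reyes all have date the degree was conferred 2013-01-05, so the next rule applies.
Among Adeyemi, Eriksen and Reyes, by years of continuous service (higher first): Adeyemi (27 years) before Eriksen (16 years) before Reyes (15 years).
Oyelaran and Johansson both have date the degree was conferred 2015-04-15, so the next rule applies.
Among Oyelaran and Johansson, by years of continuous service (higher first): Oyelaran (27 years) before Johansson (22 years).
Order: Mbeki, Adeyemi, Eriksen, Reyes, Oyelaran, Johansson.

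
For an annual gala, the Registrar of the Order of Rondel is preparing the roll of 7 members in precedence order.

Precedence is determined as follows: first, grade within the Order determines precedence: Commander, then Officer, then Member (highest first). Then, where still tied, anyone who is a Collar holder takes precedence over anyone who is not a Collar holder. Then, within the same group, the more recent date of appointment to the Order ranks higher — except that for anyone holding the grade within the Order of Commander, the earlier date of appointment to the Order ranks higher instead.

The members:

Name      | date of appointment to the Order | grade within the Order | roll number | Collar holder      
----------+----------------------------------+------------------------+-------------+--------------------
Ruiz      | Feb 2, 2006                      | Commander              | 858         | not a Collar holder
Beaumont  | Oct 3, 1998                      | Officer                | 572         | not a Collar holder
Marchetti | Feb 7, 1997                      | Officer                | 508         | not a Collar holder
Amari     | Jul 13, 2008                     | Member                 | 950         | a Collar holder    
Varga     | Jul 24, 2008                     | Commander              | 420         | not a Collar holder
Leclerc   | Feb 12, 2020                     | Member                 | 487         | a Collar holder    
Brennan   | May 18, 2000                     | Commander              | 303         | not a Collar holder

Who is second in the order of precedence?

Ruiz

By grade within the Order: Brennan, Ruiz and Varga (Commander); then Beaumont and Marchetti (Officer); then Leclerc and Amari (Member).
Brennan, Ruiz and Varga are each not a Collar holder, so the next rule applies.
Among Brennan, Ruiz and Varga, by date of appointment to the Order (earlier first) (reversed rule for this group): Brennan (May 18, 2000) before Ruiz (Feb 2, 2006) before Varga (Jul 24, 2008).
Beaumont and Marchetti are each not a Collar holder, so the next rule applies.
Among Beaumont and Marchetti, by date of appointment to the Order (later first): Beaumont (Oct 3, 1998) before Marchetti (Feb 7, 1997).
Leclerc and Amari are each a Collar holder, so the next rule applies.
Among Leclerc and Amari, by date of appointment to the Order (later first): Leclerc (Feb 12, 2020) before Amari (Jul 13, 2008).
Order: Brennan, Ruiz, Varga, Beaumont, Marchetti, Leclerc, Amari.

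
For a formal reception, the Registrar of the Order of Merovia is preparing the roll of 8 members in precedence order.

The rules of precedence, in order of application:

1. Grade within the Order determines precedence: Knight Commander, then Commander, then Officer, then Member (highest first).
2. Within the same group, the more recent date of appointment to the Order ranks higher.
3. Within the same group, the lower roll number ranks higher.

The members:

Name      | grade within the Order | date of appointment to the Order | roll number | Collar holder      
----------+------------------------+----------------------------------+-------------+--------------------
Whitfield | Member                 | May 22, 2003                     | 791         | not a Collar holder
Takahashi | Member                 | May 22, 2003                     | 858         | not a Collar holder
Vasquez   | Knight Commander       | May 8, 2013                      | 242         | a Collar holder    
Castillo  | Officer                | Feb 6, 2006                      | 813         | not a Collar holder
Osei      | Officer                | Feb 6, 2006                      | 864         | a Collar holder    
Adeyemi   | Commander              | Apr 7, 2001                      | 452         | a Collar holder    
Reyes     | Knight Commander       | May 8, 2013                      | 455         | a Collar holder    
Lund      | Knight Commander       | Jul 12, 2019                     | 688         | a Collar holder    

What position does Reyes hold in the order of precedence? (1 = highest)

By grade within the Order: Lund, Vasquez and Reyes (Knight Commander); then Adeyemi (Commander); then Castillo and Osei (Officer); then Whitfield and Takahashi (Member).
Among Lund, Vasquez and Reyes, by date of appointment to the Order (later first): Lund (Jul 12, 2019) before Vasquez and Reyes (May 8, 2013).
Among Vasquez and Reyes, by roll number (lower first): Vasquez (242) before Reyes (455).
Castillo and Osei both have date of appointment to the Order Feb 6, 2006, so the next rule applies.
Among Castillo and Osei, by roll number (lower first): Castillo (813) before Osei (864).
Whitfield and Takahashi both have date of appointment to the Order May 22, 2003, so the next rule applies.
Among Whitfield and Takahashi, by roll number (lower first): Whitfield (791) before Takahashi (858).
Order: Lund, Vasquez, Reyes, Adeyemi, Castillo, Osei, Whitfield, Takahashi. So position 3.

3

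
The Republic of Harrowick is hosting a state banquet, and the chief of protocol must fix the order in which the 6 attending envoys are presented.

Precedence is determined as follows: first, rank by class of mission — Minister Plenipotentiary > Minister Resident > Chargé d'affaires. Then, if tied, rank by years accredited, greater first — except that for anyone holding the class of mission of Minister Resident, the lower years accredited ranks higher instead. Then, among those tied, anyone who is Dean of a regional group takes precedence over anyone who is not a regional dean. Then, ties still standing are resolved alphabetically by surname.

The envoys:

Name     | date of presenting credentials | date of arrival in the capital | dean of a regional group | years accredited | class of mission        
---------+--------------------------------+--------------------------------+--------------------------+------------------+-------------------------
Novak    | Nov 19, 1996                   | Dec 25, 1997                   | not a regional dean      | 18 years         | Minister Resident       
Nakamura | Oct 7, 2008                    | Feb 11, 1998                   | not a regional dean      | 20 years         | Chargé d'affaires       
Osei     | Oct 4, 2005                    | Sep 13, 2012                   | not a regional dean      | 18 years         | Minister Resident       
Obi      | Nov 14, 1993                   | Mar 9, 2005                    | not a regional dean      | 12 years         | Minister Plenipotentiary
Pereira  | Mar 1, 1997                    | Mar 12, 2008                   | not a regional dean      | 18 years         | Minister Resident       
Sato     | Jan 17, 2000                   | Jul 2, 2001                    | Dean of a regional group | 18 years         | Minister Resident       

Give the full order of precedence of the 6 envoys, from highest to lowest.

By class of mission: Obi (Minister Plenipotentiary); then Sato, Novak, Osei and Pereira (Minister Resident); then Nakamura (Chargé d'affaires).
Sato, Novak, Osei and Pereira all have years accredited 18 years, so the next rule applies.
Among Sato, Novak, Osei and Pereira, Dean of a regional group before not a regional dean: Sato (Dean of a regional group) before Novak, Osei and Pereira (not a regional dean).
Among Novak, Osei and Pereira, alphabetically by surname: Novak before Osei before Pereira.
Full order: Obi, Sato, Novak, Osei, Pereira, Nakamura.

Obi, Sato, Novak, Osei, Pereira, Nakamura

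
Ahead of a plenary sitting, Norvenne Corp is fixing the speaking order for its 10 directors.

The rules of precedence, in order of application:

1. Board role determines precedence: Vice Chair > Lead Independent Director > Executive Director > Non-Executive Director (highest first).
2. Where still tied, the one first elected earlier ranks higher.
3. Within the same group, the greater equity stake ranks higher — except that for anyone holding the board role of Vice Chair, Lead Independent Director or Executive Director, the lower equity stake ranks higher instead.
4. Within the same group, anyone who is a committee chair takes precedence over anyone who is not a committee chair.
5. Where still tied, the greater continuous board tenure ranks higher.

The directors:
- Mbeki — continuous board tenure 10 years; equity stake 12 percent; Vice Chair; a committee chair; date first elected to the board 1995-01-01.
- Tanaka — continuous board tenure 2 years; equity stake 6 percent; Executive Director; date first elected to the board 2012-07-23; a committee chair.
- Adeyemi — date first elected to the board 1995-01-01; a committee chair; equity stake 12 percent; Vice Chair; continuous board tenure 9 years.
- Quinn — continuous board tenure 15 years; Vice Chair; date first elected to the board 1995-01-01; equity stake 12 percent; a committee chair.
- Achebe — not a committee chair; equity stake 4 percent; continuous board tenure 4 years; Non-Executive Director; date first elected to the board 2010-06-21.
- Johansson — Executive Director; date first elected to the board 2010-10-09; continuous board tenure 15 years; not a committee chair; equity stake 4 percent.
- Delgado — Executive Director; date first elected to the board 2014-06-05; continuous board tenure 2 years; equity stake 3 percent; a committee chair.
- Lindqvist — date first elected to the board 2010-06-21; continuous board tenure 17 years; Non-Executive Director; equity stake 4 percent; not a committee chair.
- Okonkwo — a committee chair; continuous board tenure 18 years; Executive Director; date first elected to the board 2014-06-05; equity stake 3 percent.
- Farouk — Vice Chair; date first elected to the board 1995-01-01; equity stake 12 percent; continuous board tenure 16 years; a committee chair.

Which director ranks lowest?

Achebe

By board role: Farouk, Quinn, Mbeki and Adeyemi (Vice Chair); then Johansson, Tanaka, Okonkwo and Delgado (Executive Director); then Lindqvist and Achebe (Non-Executive Director).
Farouk, Quinn, Mbeki and Adeyemi all have date first elected to the board 1995-01-01, so the next rule applies.
Farouk, Quinn, Mbeki and Adeyemi all have equity stake 12 percent, so the next rule applies.
Farouk, Quinn, Mbeki and Adeyemi are each a committee chair, so the next rule applies.
Among Farouk, Quinn, Mbeki and Adeyemi, by continuous board tenure (higher first): Farouk (16 years) before Quinn (15 years) before Mbeki (10 years) before Adeyemi (9 years).
Among Johansson, Tanaka, Okonkwo and Delgado, by date first elected to the board (earlier first): Johansson (2010-10-09) before Tanaka (2012-07-23) before Okonkwo and Delgado (2014-06-05).
Okonkwo and Delgado both have equity stake 3 percent, so the next rule applies.
Okonkwo and Delgado are each a committee chair, so the next rule applies.
Among Okonkwo and Delgado, by continuous board tenure (higher first): Okonkwo (18 years) before Delgado (2 years).
Lindqvist and Achebe both have date first elected to the board 2010-06-21, so the next rule applies.
Lindqvist and Achebe both have equity stake 4 percent, so the next rule applies.
Lindqvist and Achebe are each not a committee chair, so the next rule applies.
Among Lindqvist and Achebe, by continuous board tenure (higher first): Lindqvist (17 years) before Achebe (4 years).
Order: Farouk, Quinn, Mbeki, Adeyemi, Johansson, Tanaka, Okonkwo, Delgado, Lindqvist, Achebe.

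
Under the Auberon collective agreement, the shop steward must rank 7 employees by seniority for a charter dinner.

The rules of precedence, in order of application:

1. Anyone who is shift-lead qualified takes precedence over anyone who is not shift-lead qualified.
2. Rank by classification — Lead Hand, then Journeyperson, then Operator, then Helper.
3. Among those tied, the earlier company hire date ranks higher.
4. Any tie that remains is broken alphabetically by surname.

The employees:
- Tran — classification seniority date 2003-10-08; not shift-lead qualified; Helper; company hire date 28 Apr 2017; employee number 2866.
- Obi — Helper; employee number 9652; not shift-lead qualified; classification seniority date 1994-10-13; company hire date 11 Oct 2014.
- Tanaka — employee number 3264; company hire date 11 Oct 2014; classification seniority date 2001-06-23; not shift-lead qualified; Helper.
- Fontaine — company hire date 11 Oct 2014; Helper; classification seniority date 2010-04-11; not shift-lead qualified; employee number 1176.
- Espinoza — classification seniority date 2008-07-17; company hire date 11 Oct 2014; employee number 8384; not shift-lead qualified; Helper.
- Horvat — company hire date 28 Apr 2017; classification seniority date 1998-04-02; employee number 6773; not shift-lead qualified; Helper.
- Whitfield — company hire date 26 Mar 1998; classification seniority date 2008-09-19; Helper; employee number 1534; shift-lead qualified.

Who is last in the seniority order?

Tran

By the first rule: Whitfield (shift-lead qualified); then Espinoza, Fontaine, Obi, Tanaka, Horvat and Tran (each not shift-lead qualified).
Espinoza, Fontaine, Obi, Tanaka, Horvat and Tran are each Helper, so the next rule applies.
Among Espinoza, Fontaine, Obi, Tanaka, Horvat and Tran, by company hire date (earlier first): Espinoza, Fontaine, Obi and Tanaka (11 Oct 2014) before Horvat and Tran (28 Apr 2017).
Among Espinoza, Fontaine, Obi and Tanaka, alphabetically by surname: Espinoza before Fontaine before Obi before Tanaka.
Among Horvat and Tran, alphabetically by surname: Horvat before Tran.
Order: Whitfield, Espinoza, Fontaine, Obi, Tanaka, Horvat, Tran.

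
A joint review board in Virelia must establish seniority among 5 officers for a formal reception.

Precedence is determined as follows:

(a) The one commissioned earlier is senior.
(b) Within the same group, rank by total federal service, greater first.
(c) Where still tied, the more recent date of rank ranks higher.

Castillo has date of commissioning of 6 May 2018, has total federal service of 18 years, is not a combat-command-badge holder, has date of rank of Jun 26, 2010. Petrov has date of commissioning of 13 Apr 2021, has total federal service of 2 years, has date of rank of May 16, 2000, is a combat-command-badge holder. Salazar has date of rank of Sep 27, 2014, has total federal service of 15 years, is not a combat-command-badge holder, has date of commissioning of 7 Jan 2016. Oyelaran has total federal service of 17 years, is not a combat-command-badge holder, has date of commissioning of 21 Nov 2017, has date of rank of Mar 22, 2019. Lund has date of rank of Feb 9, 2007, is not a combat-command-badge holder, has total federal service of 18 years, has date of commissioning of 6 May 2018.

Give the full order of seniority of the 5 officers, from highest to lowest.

By date of commissioning (earlier first): Salazar (7 Jan 2016); then Oyelaran (21 Nov 2017); then Castillo and Lund (both 6 May 2018); then Petrov (13 Apr 2021).
Castillo and Lund both have total federal service 18 years, so the next rule applies.
Among Castillo and Lund, by date of rank (later first): Castillo (Jun 26, 2010) before Lund (Feb 9, 2007).
Full order: Salazar, Oyelaran, Castillo, Lund, Petrov.

Salazar, Oyelaran, Castillo, Lund, Petrov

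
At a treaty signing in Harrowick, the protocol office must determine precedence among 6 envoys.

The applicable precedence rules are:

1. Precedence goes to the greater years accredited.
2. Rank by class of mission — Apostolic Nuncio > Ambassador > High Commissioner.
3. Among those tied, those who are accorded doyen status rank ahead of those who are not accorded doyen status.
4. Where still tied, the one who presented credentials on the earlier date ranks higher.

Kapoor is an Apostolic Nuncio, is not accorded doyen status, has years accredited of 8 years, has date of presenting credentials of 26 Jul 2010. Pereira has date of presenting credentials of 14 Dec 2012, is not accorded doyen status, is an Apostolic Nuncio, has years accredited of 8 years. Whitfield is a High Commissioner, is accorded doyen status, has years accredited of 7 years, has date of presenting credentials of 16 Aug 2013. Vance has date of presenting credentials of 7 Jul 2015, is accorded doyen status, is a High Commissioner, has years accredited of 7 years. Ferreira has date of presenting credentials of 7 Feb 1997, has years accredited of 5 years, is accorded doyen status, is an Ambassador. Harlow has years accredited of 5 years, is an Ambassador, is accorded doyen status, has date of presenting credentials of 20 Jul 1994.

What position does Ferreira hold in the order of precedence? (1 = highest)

By years accredited (higher first): Kapoor and Pereira (both 8 years); then Whitfield and Vance (both 7 years); then Harlow and Ferreira (both 5 years).
Kapoor and Pereira are each Apostolic Nuncio, so the next rule applies.
Kapoor and Pereira are each not accorded doyen status, so the next rule applies.
Among Kapoor and Pereira, by date of presenting credentials (earlier first): Kapoor (26 Jul 2010) before Pereira (14 Dec 2012).
Whitfield and Vance are each High Commissioner, so the next rule applies.
Whitfield and Vance are each accorded doyen status, so the next rule applies.
Among Whitfield and Vance, by date of presenting credentials (earlier first): Whitfield (16 Aug 2013) before Vance (7 Jul 2015).
Harlow and Ferreira are each Ambassador, so the next rule applies.
Harlow and Ferreira are each accorded doyen status, so the next rule applies.
Among Harlow and Ferreira, by date of presenting credentials (earlier first): Harlow (20 Jul 1994) before Ferreira (7 Feb 1997).
Order: Kapoor, Pereira, Whitfield, Vance, Harlow, Ferreira. So position 6.

6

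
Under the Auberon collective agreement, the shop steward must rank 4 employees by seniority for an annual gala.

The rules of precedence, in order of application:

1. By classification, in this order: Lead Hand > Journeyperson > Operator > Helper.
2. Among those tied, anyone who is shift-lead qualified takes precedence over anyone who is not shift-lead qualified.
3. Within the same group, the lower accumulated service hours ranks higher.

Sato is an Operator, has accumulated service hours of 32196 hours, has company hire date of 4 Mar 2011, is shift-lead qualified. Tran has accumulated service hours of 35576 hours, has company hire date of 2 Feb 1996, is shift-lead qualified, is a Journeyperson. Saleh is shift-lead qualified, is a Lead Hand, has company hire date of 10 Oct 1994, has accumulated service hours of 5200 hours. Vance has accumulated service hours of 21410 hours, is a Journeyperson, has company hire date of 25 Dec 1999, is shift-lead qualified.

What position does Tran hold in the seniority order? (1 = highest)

3

By classification: Saleh (Lead Hand); then Vance and Tran (Journeyperson); then Sato (Operator).
Vance and Tran are each shift-lead qualified, so the next rule applies.
Among Vance and Tran, by accumulated service hours (lower first): Vance (21410 hours) before Tran (35576 hours).
Order: Saleh, Vance, Tran, Sato. So position 3.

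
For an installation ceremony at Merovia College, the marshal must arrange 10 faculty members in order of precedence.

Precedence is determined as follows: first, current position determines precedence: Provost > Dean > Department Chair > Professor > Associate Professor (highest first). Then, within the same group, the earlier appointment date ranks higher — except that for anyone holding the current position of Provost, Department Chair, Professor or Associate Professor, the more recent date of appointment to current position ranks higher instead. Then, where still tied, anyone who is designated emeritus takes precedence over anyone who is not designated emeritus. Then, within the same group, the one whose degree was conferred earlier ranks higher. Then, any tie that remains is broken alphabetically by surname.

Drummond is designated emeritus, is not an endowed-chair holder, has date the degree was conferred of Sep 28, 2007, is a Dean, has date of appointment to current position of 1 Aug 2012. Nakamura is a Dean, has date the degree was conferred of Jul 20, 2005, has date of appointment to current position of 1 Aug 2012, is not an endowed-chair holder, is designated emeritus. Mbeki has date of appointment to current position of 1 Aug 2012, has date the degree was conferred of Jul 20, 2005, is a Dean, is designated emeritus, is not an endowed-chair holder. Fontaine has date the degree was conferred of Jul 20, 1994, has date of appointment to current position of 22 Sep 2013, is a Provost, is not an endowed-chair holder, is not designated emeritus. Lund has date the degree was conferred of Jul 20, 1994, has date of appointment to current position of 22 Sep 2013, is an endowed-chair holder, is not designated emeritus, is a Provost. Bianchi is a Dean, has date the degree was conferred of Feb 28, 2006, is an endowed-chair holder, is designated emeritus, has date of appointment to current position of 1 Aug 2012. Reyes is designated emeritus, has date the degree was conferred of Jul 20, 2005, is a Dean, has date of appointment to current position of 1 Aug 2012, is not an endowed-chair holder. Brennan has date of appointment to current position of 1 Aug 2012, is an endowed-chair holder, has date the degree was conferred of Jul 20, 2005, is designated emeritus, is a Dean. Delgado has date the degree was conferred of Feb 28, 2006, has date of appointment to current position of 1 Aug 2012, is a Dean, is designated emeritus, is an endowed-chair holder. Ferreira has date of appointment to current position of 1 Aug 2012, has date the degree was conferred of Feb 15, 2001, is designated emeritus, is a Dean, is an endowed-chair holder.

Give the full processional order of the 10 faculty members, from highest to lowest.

By current position: Fontaine and Lund (Provost); then Ferreira, Brennan, Mbeki, Nakamura, Reyes, Bianchi, Delgado and Drummond (Dean).
Fontaine and Lund both have date of appointment to current position 22 Sep 2013, so the next rule applies.
Fontaine and Lund are each not designated emeritus, so the next rule applies.
Fontaine and Lund both have date the degree was conferred Jul 20, 1994, so the next rule applies.
Among Fontaine and Lund, alphabetically by surname: Fontaine before Lund.
Ferreira, Brennan, Mbeki, Nakamura, Reyes, Bianchi, Delgado and Drummond all have date of appointment to current position 1 Aug 2012, so the next rule applies.
Ferreira, Brennan, Mbeki, Nakamura, Reyes, Bianchi, Delgado and Drummond are each designated emeritus, so the next rule applies.
Among Ferreira, Brennan, Mbeki, Nakamura, Reyes, Bianchi, Delgado and Drummond, by date the degree was conferred (earlier first): Ferreira (Feb 15, 2001) before Brennan, Mbeki, Nakamura and Reyes (Jul 20, 2005) before Bianchi and Delgado (Feb 28, 2006) before Drummond (Sep 28, 2007).
Among Brennan, Mbeki, Nakamura and Reyes, alphabetically by surname: Brennan before Mbeki before Nakamura before Reyes.
Among Bianchi and Delgado, alphabetically by surname: Bianchi before Delgado.
Full order: Fontaine, Lund, Ferreira, Brennan, Mbeki, Nakamura, Reyes, Bianchi, Delgado, Drummond.

Fontaine, Lund, Ferreira, Brennan, Mbeki, Nakamura, Reyes, Bianchi, Delgado, Drummond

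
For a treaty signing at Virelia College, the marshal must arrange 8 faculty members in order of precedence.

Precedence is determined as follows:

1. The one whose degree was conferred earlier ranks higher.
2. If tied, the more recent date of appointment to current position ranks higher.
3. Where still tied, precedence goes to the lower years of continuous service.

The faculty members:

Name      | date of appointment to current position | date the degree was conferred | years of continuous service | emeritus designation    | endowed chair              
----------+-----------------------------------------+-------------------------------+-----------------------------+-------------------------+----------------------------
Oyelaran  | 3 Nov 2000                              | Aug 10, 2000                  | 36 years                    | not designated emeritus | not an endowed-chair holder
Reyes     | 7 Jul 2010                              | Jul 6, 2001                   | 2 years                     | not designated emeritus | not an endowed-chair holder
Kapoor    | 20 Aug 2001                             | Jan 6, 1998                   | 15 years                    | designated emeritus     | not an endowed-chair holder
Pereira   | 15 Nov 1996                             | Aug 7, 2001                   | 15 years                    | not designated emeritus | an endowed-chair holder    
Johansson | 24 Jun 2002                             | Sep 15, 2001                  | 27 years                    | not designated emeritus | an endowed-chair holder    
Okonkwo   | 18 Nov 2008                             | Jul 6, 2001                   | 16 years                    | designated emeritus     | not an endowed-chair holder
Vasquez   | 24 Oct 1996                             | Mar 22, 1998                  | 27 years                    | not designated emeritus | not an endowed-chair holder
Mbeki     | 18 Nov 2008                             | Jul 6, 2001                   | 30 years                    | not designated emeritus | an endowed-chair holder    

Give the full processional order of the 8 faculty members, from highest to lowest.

By date the degree was conferred (earlier first): Kapoor (Jan 6, 1998); then Vasquez (Mar 22, 1998); then Oyelaran (Aug 10, 2000); then Reyes, Okonkwo and Mbeki (each Jul 6, 2001); then Pereira (Aug 7, 2001); then Johansson (Sep 15, 2001).
Among Reyes, Okonkwo and Mbeki, by date of appointment to current position (later first): Reyes (7 Jul 2010) before Okonkwo and Mbeki (18 Nov 2008).
Among Okonkwo and Mbeki, by years of continuous service (lower first): Okonkwo (16 years) before Mbeki (30 years).
Full order: Kapoor, Vasquez, Oyelaran, Reyes, Okonkwo, Mbeki, Pereira, Johansson.

Kapoor, Vasquez, Oyelaran, Reyes, Okonkwo, Mbeki, Pereira, Johansson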